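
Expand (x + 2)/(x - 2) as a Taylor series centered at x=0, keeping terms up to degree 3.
-x^3/4 - x^2/2 - x - 1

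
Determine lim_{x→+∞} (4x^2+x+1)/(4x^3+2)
This is an ∞/∞ indeterminate form as x → +∞.
Divide numerator and denominator by x^3 and let the lower-order terms vanish; the numerator's degree 2 is below the denominator's degree 3, so the quotient → 0.
Limit = 0.

Final answer: 0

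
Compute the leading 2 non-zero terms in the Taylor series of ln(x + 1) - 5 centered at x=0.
x - 5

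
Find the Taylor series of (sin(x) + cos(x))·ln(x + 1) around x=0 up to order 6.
13·x^6/144 - 11·x^5/120 + x^4/6 - 2·x^3/3 + x^2/2 + x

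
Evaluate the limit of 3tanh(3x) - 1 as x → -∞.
Evaluate the dominant behaviour as x → -∞; each term tends to a finite value or vanishes.
Limit = -4.

Final answer: -4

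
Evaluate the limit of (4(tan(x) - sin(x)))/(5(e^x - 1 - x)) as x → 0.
Both numerator and denominator → 0 as x → 0; this is a 0/0 indeterminate form.
Expand each to leading order near x = 0: numerator ~ 2·x^3, denominator ~ 5·x^2/2.
The limit of the ratio is 0.

Final answer: 0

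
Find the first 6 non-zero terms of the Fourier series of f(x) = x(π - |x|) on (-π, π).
8·sin(x)/π + 8·sin(3·x)/(27·π) + 8·sin(5·x)/(125·π) + 8·sin(7·x)/(343·π) + 8·sin(9·x)/(729·π) + 8·sin(11·x)/(1331·π)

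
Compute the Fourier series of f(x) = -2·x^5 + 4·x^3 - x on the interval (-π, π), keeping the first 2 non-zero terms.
(-530 - 4·π^4 + 88·π^2)·sin(x) + (-14·π^2 + 22 + 2·π^4)·sin(2·x)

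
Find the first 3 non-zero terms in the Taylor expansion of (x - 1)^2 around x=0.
x^2 - 2·x + 1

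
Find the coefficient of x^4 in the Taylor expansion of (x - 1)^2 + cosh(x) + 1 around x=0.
Expand to order 4: (x - 1)^2 + cosh(x) + 1 = x^4/24 + 3·x^2/2 - 2·x + 3 + O(x^5).
The coefficient of x^4 is 1/24.

Final answer: 1/24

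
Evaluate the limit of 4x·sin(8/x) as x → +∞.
As x → +∞: let u = 8/x → 0⁺; then 4·x·sin(8/x) = 4·8·sin(u)/u → 4·8·1 = 32.
Limit = 32.

Final answer: 32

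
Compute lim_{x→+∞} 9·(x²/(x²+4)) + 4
Evaluate the dominant behaviour as x → +∞; each term tends to a finite value or vanishes.
Limit = 13.

Final answer: 13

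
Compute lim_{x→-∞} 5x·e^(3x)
This is a 0·∞ indeterminate form at x → -∞.
Rewrite the product as 5x / e^(-3x) (an ∞/∞ form) and apply L'Hôpital, or use the standard hierarchy e^(3|x|) ≫ |x| as x → -∞.
The indeterminate product → 0, so the limit = 0.

Final answer: 0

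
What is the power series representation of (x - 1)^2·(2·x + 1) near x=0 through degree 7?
2·x^3 - 3·x^2 + 1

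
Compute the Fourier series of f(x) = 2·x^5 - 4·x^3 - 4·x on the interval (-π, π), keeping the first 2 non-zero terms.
(-88·π^2 + 4·π^4 + 520)·sin(x) + (-2·π^4 - 17 + 14·π^2)·sin(2·x)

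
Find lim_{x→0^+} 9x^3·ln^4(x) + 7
The product is a 0·∞ indeterminate form at x → 0⁺.
Rewrite the product as 9·ln^4(x) / x^(-3) and apply L'Hôpital, or use the standard hierarchy x^(-3) ≫ |ln x|^4 as x → 0⁺.
The indeterminate product → 0, so the limit = 7.

Final answer: 7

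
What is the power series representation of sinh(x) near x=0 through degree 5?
x^5/120 + x^3/6 + x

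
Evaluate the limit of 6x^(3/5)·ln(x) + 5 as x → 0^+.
The product is a 0·∞ indeterminate form at x → 0⁺.
Rewrite the product as 6·ln(x) / x^(-3/5) and apply L'Hôpital, or use the standard hierarchy x^(-3/5) ≫ |ln x| as x → 0⁺.
The indeterminate product → 0, so the limit = 5.

Final answer: 5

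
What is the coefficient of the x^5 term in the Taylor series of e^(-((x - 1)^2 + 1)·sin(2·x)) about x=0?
Expand to order 5: e^(-((x - 1)^2 + 1)·sin(2·x)) = -956·x^5/15 + 136·x^4/3 - 26·x^3 + 12·x^2 - 4·x + 1 + O(x^6).
The coefficient of x^5 is -956/15.

Final answer: -956/15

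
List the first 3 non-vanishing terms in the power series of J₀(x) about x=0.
x^4/64 - x^2/4 + 1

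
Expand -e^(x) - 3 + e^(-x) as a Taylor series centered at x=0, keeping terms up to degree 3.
-x^3/3 - 2·x - 3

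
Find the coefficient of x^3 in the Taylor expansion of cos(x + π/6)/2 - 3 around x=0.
Expand to order 3: cos(x + π/6)/2 - 3 = x^3/24 - √(3)·x^2/8 - x/4 - 3 + √(3)/4 + O(x^4).
The coefficient of x^3 is 1/24.

Final answer: 1/24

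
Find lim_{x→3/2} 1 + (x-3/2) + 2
Direct substitution at x = 3/2 gives 3.

Final answer: 3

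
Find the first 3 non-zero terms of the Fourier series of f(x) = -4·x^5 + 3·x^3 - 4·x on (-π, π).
(-1004 - 8·π^4 + 166·π^2)·sin(x) + (-23·π^2 + 77/2 + 4·π^4)·sin(2·x) + (-8·π^4/3 - 644/81 + 214·π^2/27)·sin(3·x)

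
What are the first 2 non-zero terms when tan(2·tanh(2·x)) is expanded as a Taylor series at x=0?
16·x^3 + 4·x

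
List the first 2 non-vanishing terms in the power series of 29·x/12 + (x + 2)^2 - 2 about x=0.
77·x/12 + 2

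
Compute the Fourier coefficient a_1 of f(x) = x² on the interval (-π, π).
a_1 = (1/π) ∫_{-π}^{π} f(x)·cos(1x) dx.
Evaluate the integral (use parity and integration by parts as needed): a_1 = -4.

Final answer: -4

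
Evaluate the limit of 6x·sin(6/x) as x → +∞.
As x → +∞: let u = 6/x → 0⁺; then 6·x·sin(6/x) = 6·6·sin(u)/u → 6·6·1 = 36.
Limit = 36.

Final answer: 36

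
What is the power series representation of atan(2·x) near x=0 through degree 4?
-8·x^3/3 + 2·x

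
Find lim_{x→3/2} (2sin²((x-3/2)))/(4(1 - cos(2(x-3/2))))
Both numerator and denominator → 0 as x → 3/2; this is a 0/0 indeterminate form.
Expand each to leading order near x = 3/2: numerator ~ 2·(x - 3/2)^2, denominator ~ 8·(x - 3/2)^2.
The limit of the ratio is 1/4.

Final answer: 1/4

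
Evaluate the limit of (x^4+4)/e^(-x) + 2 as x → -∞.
The quotient is an ∞/∞ indeterminate form as x → -∞.
Compare growth rates of the dominant terms (exponentials ≫ polynomials ≫ logarithms), or apply L'Hôpital's rule; the quotient → 0.
Adding the constant: 0 + 2 = 2. Limit = 2.

Final answer: 2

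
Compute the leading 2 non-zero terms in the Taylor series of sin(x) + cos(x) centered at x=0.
x + 1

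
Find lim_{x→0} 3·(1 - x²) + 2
Direct substitution at x = 0 gives 5.

Final answer: 5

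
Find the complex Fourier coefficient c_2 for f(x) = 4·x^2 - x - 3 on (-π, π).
Compute the real Fourier coefficients first: a_2 = 4, b_2 = 1.
Then c_2 = (a_2 − i·b_2)/2 = 2 - i/2.

Final answer: 2 - i/2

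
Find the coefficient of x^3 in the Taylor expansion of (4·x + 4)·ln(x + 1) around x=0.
Expand to order 3: (4·x + 4)·ln(x + 1) = -2·x^3/3 + 2·x^2 + 4·x + O(x^4).
The coefficient of x^3 is -2/3.

Final answer: -2/3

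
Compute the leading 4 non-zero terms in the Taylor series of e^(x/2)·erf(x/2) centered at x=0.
-x^4/(48·√(π)) + x^3/(24·√(π)) + x^2/(2·√(π)) + x/√(π)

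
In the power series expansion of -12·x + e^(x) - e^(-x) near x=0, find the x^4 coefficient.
Expand to order 4: -12·x + e^(x) - e^(-x) = x^3/3 - 10·x + O(x^5).
The coefficient of x^4 is 0.

Final answer: 0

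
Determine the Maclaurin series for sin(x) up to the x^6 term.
x^5/120 - x^3/6 + x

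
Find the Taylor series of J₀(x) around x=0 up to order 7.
-x^6/2304 + x^4/64 - x^2/4 + 1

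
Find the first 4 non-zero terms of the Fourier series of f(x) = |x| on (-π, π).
-4·cos(x)/π - 4·cos(3·x)/(9·π) - 4·cos(5·x)/(25·π) + π/2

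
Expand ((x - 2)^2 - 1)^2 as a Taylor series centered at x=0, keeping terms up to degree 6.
x^4 - 8·x^3 + 22·x^2 - 24·x + 9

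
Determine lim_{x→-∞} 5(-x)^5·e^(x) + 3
The product is a 0·∞ indeterminate form at x → -∞.
Rewrite the product as 5(-x)^5 / e^(-x) (an ∞/∞ form) and apply L'Hôpital, or use the standard hierarchy e^(|x|) ≫ |(-x)^5| as x → -∞.
The indeterminate product → 0, so the limit = 3.

Final answer: 3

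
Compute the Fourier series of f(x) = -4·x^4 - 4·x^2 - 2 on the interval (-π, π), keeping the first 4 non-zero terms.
(-176 + 32·π^2)·cos(x) + (8 - 8·π^2)·cos(2·x) + (-16/27 + 32·π^2/9)·cos(3·x) - 4·π^4/5 - 4·π^2/3 - 2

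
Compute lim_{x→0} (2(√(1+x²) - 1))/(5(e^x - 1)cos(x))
Both numerator and denominator → 0 as x → 0; this is a 0/0 indeterminate form.
Expand each to leading order near x = 0: numerator ~ x^2, denominator ~ 5·x.
The limit of the ratio is 0.

Final answer: 0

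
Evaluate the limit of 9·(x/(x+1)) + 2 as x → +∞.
Evaluate the dominant behaviour as x → +∞; each term tends to a finite value or vanishes.
Limit = 11.

Final answer: 11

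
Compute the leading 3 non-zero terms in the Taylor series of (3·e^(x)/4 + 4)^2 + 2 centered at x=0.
33·x^2/8 + 57·x/8 + 393/16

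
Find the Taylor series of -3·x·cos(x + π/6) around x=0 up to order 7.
√(3)·x^7/480 + x^6/80 - √(3)·x^5/16 - x^4/4 + 3·√(3)·x^3/4 + 3·x^2/2 - 3·√(3)·x/2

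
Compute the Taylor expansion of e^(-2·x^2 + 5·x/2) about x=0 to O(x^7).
18437·x^6/9216 + 155·x^5/256 - 1007·x^4/384 - 115·x^3/48 + 9·x^2/8 + 5·x/2 + 1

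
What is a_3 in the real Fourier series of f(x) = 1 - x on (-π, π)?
a_3 = (1/π) ∫_{-π}^{π} f(x)·cos(3x) dx.
Evaluate the integral (use parity and integration by parts as needed): a_3 = 0.

Final answer: 0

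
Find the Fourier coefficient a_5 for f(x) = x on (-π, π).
a_5 = (1/π) ∫_{-π}^{π} f(x)·cos(5x) dx.
Evaluate the integral (use parity and integration by parts as needed): a_5 = 0.

Final answer: 0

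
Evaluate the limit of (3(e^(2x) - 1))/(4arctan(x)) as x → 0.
Both numerator and denominator → 0 as x → 0; this is a 0/0 indeterminate form.
Expand each to leading order near x = 0: numerator ~ 6·x, denominator ~ 4·x.
The limit of the ratio is 3/2.

Final answer: 3/2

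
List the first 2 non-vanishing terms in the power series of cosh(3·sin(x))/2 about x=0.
9·x^2/4 + 1/2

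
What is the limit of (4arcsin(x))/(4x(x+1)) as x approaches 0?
Both numerator and denominator → 0 as x → 0; this is a 0/0 indeterminate form.
Expand each to leading order near x = 0: numerator ~ 4·x, denominator ~ 4·x.
The limit of the ratio is 1.

Final answer: 1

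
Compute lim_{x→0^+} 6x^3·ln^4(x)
This is a 0·∞ indeterminate form at x → 0⁺.
Rewrite the product as 6·ln^4(x) / x^(-3) and apply L'Hôpital, or use the standard hierarchy x^(-3) ≫ |ln x|^4 as x → 0⁺.
The indeterminate product → 0, so the limit = 0.

Final answer: 0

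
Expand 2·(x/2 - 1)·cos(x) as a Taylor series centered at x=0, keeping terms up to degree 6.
x^6/360 + x^5/24 - x^4/12 - x^3/2 + x^2 + x - 2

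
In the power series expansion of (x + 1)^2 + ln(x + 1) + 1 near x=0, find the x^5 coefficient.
Expand to order 5: (x + 1)^2 + ln(x + 1) + 1 = x^5/5 - x^4/4 + x^3/3 + x^2/2 + 3·x + 2 + O(x^6).
The coefficient of x^5 is 1/5.

Final answer: 1/5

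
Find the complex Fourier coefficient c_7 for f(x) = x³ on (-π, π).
Compute the real Fourier coefficients first: a_7 = 0, b_7 = -12/343 + 2·π^2/7.
Then c_7 = (a_7 − i·b_7)/2 = -i·π^2/7 + 6·i/343.

Final answer: -i·π^2/7 + 6·i/343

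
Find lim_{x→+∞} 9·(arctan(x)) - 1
Evaluate the dominant behaviour as x → +∞; each term tends to a finite value or vanishes.
Limit = -1 + 9·π/2.

Final answer: -1 + 9·π/2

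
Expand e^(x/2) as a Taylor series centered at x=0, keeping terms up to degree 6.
x^6/46080 + x^5/3840 + x^4/384 + x^3/48 + x^2/8 + x/2 + 1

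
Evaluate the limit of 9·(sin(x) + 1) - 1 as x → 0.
Direct substitution at x = 0 gives 8.

Final answer: 8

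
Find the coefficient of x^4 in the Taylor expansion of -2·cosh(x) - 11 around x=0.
Expand to order 4: -2·cosh(x) - 11 = -x^4/12 - x^2 - 13 + O(x^5).
The coefficient of x^4 is -1/12.

Final answer: -1/12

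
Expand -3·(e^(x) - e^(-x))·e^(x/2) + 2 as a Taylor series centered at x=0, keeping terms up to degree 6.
-91·x^6/1920 - 61·x^5/320 - 5·x^4/8 - 7·x^3/4 - 3·x^2 - 6·x + 2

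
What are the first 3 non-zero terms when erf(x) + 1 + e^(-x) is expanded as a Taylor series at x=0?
x^2/2 + x·(-1 + 2/√(π)) + 2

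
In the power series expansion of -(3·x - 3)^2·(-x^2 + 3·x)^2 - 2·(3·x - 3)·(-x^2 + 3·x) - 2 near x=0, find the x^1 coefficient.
Expand to order 1: -(3·x - 3)^2·(-x^2 + 3·x)^2 - 2·(3·x - 3)·(-x^2 + 3·x) - 2 = 18·x - 2 + O(x^2).
The coefficient of x^1 is 18.

Final answer: 18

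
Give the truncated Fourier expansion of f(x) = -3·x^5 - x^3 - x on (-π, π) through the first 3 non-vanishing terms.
(-710 - 6·π^4 + 118·π^2)·sin(x) + (-14·π^2 + 22 + 3·π^4)·sin(2·x) + (-2·π^4 - 86/27 + 34·π^2/9)·sin(3·x)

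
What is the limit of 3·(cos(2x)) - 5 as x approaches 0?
Direct substitution at x = 0 gives -2.

Final answer: -2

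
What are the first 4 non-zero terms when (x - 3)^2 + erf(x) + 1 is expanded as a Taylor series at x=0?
-2·x^3/(3·√(π)) + x^2 + x·(-6 + 2/√(π)) + 10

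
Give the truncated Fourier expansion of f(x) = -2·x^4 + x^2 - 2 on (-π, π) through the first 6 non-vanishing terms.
(-100 + 16·π^2)·cos(x) + (7 - 4·π^2)·cos(2·x) + (-44/27 + 16·π^2/9)·cos(3·x) + (5/8 - π^2)·cos(4·x) + (-196/625 + 16·π^2/25)·cos(5·x) - 2·π^4/5 - 2 + π^2/3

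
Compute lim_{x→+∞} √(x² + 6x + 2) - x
This is an ∞ − ∞ indeterminate form.
Multiply and divide by the conjugate √(x²+6x + 2) + x; the x² terms cancel, leaving (6x + 2)/(√(x²+6x + 2)+x) → 6/2 = 3.
Limit = 3.

Final answer: 3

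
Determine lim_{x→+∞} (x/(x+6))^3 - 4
As x → +∞: x/(x+6) = 1/(1 + 6/x) → 1, and the 3rd power of a limit-1 base also → 1; with the additive constant, 1 - 4 = -3.
Limit = -3.

Final answer: -3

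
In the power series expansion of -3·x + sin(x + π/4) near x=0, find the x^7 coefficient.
Expand to order 7: -3·x + sin(x + π/4) = -√(2)·x^7/10080 - √(2)·x^6/1440 + √(2)·x^5/240 + √(2)·x^4/48 - √(2)·x^3/12 - √(2)·x^2/4 + x·(-3 + √(2)/2) + √(2)/2 + O(x^8).
The coefficient of x^7 is -√(2)/10080.

Final answer: -√(2)/10080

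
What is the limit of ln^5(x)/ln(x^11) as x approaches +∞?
This is an ∞/∞ indeterminate form as x → +∞.
Write ln(x^11) = 11·ln(x), reducing the quotient to ln^4(x)/11 → ∞.
Limit = ∞.

Final answer: ∞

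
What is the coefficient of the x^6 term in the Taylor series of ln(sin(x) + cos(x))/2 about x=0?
Expand to order 6: ln(sin(x) + cos(x))/2 = -16·x^6/45 + x^5/3 - x^4/3 + x^3/3 - x^2/2 + x/2 + O(x^7).
The coefficient of x^6 is -16/45.

Final answer: -16/45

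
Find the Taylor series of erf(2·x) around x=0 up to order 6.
32·x^5/(5·√(π)) - 16·x^3/(3·√(π)) + 4·x/√(π)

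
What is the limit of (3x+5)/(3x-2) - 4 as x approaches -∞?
Evaluate the dominant behaviour as x → -∞; each term tends to a finite value or vanishes.
Limit = -3.

Final answer: -3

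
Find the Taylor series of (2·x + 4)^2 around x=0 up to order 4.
4·x^2 + 16·x + 16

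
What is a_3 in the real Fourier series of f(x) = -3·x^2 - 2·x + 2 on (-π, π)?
a_3 = (1/π) ∫_{-π}^{π} f(x)·cos(3x) dx.
Evaluate the integral (use parity and integration by parts as needed): a_3 = 4/3.

Final answer: 4/3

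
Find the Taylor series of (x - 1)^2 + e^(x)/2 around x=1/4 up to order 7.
9/16 + e^(1/4)/2 + (-3/2 + e^(1/4)/2)·(x - 1/4) + (e^(1/4)/4 + 1)·(x - 1/4)^2 + e^(1/4)·(x - 1/4)^3/12 + e^(1/4)·(x - 1/4)^4/48 + e^(1/4)·(x - 1/4)^5/240 + e^(1/4)·(x - 1/4)^6/1440 + e^(1/4)·(x - 1/4)^7/10080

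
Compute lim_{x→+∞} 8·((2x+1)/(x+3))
Evaluate the dominant behaviour as x → +∞; each term tends to a finite value or vanishes.
Limit = 16.

Final answer: 16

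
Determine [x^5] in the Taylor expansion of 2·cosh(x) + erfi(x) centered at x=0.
Expand to order 5: 2·cosh(x) + erfi(x) = x^5/(5·√(π)) + x^4/12 + 2·x^3/(3·√(π)) + x^2 + 2·x/√(π) + 2 + O(x^6).
The coefficient of x^5 is 1/(5·√(π)).

Final answer: 1/(5·√(π))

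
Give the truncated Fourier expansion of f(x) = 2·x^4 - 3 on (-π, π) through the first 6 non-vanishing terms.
(96 - 16·π^2)·cos(x) + (-6 + 4·π^2)·cos(2·x) + (32/27 - 16·π^2/9)·cos(3·x) + (-3/8 + π^2)·cos(4·x) + (96/625 - 16·π^2/25)·cos(5·x) - 3 + 2·π^4/5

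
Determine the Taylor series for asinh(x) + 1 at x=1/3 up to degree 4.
asinh(1/3) + 1 + 3·√(10)·(x - 1/3)/10 - 9·√(10)·(x - 1/3)^2/200 - 63·√(10)·(x - 1/3)^3/2000 + 81·√(10)·(x - 1/3)^4/3200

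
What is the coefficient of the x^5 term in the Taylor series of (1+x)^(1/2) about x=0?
Expand to order 5: (1+x)^(1/2) = 7·x^5/256 - 5·x^4/128 + x^3/16 - x^2/8 + x/2 + 1 + O(x^6).
The coefficient of x^5 is 7/256.

Final answer: 7/256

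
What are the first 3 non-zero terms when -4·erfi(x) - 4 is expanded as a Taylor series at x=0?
-8·x^3/(3·√(π)) - 8·x/√(π) - 4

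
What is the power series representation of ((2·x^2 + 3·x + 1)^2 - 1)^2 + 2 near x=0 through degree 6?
248·x^6 + 360·x^5 + 313·x^4 + 156·x^3 + 36·x^2 + 2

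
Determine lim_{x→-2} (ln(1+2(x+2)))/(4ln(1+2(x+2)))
Both numerator and denominator → 0 as x → -2; this is a 0/0 indeterminate form.
Expand each to leading order near x = -2: numerator ~ 2·(x + 2), denominator ~ 8·(x + 2).
The limit of the ratio is 1/4.

Final answer: 1/4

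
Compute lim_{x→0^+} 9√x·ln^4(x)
This is a 0·∞ indeterminate form at x → 0⁺.
Rewrite the product as 9·ln^4(x) / x^(-1/2) and apply L'Hôpital, or use the standard hierarchy x^(-1/2) ≫ |ln x|^4 as x → 0⁺.
The indeterminate product → 0, so the limit = 0.

Final answer: 0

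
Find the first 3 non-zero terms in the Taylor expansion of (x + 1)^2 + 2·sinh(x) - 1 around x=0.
x^3/3 + x^2 + 4·x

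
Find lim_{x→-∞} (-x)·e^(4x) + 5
The product is a 0·∞ indeterminate form at x → -∞.
Rewrite the product as (-x) / e^(-4x) (an ∞/∞ form) and apply L'Hôpital, or use the standard hierarchy e^(4|x|) ≫ |(-x)| as x → -∞.
The indeterminate product → 0, so the limit = 5.

Final answer: 5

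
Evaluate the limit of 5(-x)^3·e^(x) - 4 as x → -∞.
The product is a 0·∞ indeterminate form at x → -∞.
Rewrite the product as 5(-x)^3 / e^(-x) (an ∞/∞ form) and apply L'Hôpital, or use the standard hierarchy e^(|x|) ≫ |(-x)^3| as x → -∞.
The indeterminate product → 0, so the limit = -4.

Final answer: -4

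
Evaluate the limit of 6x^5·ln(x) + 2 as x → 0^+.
The product is a 0·∞ indeterminate form at x → 0⁺.
Rewrite the product as 6·ln(x) / x^(-5) and apply L'Hôpital, or use the standard hierarchy x^(-5) ≫ |ln x| as x → 0⁺.
The indeterminate product → 0, so the limit = 2.

Final answer: 2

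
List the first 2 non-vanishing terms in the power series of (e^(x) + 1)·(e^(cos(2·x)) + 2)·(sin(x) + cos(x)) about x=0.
x·(6 + 3·e) + 4 + 2·e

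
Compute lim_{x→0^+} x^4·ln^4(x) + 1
The product is a 0·∞ indeterminate form at x → 0⁺.
Rewrite the product as ln^4(x) / x^(-4) and apply L'Hôpital, or use the standard hierarchy x^(-4) ≫ |ln x|^4 as x → 0⁺.
The indeterminate product → 0, so the limit = 1.

Final answer: 1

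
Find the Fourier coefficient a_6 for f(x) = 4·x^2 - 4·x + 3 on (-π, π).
a_6 = (1/π) ∫_{-π}^{π} f(x)·cos(6x) dx.
Evaluate the integral (use parity and integration by parts as needed): a_6 = 4/9.

Final answer: 4/9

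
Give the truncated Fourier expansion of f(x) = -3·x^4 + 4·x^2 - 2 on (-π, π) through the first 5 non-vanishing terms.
(-160 + 24·π^2)·cos(x) + (13 - 6·π^2)·cos(2·x) + (-32/9 + 8·π^2/3)·cos(3·x) + (25/16 - 3·π^2/2)·cos(4·x) - 3·π^4/5 - 2 + 4·π^2/3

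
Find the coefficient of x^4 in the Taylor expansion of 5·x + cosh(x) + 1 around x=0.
Expand to order 4: 5·x + cosh(x) + 1 = x^4/24 + x^2/2 + 5·x + 2 + O(x^5).
The coefficient of x^4 is 1/24.

Final answer: 1/24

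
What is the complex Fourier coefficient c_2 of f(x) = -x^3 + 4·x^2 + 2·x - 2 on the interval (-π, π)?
Compute the real Fourier coefficients first: a_2 = 4, b_2 = -7/2 + π^2.
Then c_2 = (a_2 − i·b_2)/2 = 2 - i·π^2/2 + 7·i/4.

Final answer: 2 - i·π^2/2 + 7·i/4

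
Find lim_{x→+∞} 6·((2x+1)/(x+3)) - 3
Evaluate the dominant behaviour as x → +∞; each term tends to a finite value or vanishes.
Limit = 9.

Final answer: 9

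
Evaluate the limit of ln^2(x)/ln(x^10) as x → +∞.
This is an ∞/∞ indeterminate form as x → +∞.
Write ln(x^10) = 10·ln(x), reducing the quotient to ln(x)/10 → ∞.
Limit = ∞.

Final answer: ∞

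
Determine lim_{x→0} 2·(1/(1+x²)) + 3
Direct substitution at x = 0 gives 5.

Final answer: 5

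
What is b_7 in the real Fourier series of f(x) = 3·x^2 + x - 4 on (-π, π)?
b_7 = (1/π) ∫_{-π}^{π} f(x)·sin(7x) dx.
Evaluate the integral (use parity and integration by parts as needed): b_7 = 2/7.

Final answer: 2/7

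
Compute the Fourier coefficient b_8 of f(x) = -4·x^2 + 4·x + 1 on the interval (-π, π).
b_8 = (1/π) ∫_{-π}^{π} f(x)·sin(8x) dx.
Evaluate the integral (use parity and integration by parts as needed): b_8 = -1.

Final answer: -1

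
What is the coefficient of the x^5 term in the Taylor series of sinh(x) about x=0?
Expand to order 5: sinh(x) = x^5/120 + x^3/6 + x + O(x^6).
The coefficient of x^5 is 1/120.

Final answer: 1/120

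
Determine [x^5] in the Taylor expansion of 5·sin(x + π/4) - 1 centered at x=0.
Expand to order 5: 5·sin(x + π/4) - 1 = √(2)·x^5/48 + 5·√(2)·x^4/48 - 5·√(2)·x^3/12 - 5·√(2)·x^2/4 + 5·√(2)·x/2 - 1 + 5·√(2)/2 + O(x^6).
The coefficient of x^5 is √(2)/48.

Final answer: √(2)/48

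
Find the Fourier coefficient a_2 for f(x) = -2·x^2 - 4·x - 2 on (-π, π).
a_2 = (1/π) ∫_{-π}^{π} f(x)·cos(2x) dx.
Evaluate the integral (use parity and integration by parts as needed): a_2 = -2.

Final answer: -2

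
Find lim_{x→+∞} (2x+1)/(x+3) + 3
Evaluate the dominant behaviour as x → +∞; each term tends to a finite value or vanishes.
Limit = 5.

Final answer: 5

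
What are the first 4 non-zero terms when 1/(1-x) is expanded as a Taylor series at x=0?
x^3 + x^2 + x + 1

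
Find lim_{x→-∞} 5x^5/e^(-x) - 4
The quotient is an ∞/∞ indeterminate form as x → -∞.
Compare growth rates of the dominant terms (exponentials ≫ polynomials ≫ logarithms), or apply L'Hôpital's rule; the quotient → 0.
Adding the constant: 0 - 4 = -4. Limit = -4.

Final answer: -4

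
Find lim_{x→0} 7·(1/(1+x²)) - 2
Direct substitution at x = 0 gives 5.

Final answer: 5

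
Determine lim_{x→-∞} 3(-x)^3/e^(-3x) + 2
The quotient is an ∞/∞ indeterminate form as x → -∞.
Compare growth rates of the dominant terms (exponentials ≫ polynomials ≫ logarithms), or apply L'Hôpital's rule; the quotient → 0.
Adding the constant: 0 + 2 = 2. Limit = 2.

Final answer: 2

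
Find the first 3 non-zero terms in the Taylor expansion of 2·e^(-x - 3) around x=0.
x^2·e^(-3) - 2·x·e^(-3) + 2·e^(-3)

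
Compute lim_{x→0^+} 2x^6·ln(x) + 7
The product is a 0·∞ indeterminate form at x → 0⁺.
Rewrite the product as 2·ln(x) / x^(-6) and apply L'Hôpital, or use the standard hierarchy x^(-6) ≫ |ln x| as x → 0⁺.
The indeterminate product → 0, so the limit = 7.

Final answer: 7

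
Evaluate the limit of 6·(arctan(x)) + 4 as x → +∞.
Evaluate the dominant behaviour as x → +∞; each term tends to a finite value or vanishes.
Limit = 4 + 3·π.

Final answer: 4 + 3·π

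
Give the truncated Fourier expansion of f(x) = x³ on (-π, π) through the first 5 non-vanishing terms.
(-12 + 2·π^2)·sin(x) + (3/2 - π^2)·sin(2·x) + (-4/9 + 2·π^2/3)·sin(3·x) + (3/16 - π^2/2)·sin(4·x) + (-12/125 + 2·π^2/5)·sin(5·x)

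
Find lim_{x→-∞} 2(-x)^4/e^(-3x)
This is an ∞/∞ indeterminate form as x → -∞.
Compare growth rates of the dominant terms (exponentials ≫ polynomials ≫ logarithms), or apply L'Hôpital's rule; the quotient → 0.
Limit = 0.

Final answer: 0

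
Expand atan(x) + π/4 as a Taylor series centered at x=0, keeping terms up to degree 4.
-x^3/3 + x + π/4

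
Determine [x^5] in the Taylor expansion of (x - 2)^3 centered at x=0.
Expand to order 5: (x - 2)^3 = x^3 - 6·x^2 + 12·x - 8 + O(x^6).
The coefficient of x^5 is 0.

Final answer: 0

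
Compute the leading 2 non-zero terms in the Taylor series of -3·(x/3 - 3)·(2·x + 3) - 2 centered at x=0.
15·x + 25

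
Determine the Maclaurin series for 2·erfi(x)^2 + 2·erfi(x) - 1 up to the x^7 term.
2·x^7/(21·√(π)) + 112·x^6/(45·π) + 2·x^5/(5·√(π)) + 16·x^4/(3·π) + 4·x^3/(3·√(π)) + 8·x^2/π + 4·x/√(π) - 1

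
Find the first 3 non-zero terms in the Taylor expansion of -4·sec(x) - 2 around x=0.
-5·x^4/6 - 2·x^2 - 6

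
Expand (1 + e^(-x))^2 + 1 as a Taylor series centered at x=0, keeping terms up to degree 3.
-5·x^3/3 + 3·x^2 - 4·x + 5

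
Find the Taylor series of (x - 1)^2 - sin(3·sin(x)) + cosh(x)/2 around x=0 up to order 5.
-43·x^5/10 + x^4/48 + 5·x^3 + 5·x^2/4 - 5·x + 3/2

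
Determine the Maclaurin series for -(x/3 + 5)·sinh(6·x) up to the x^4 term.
-12·x^4 - 180·x^3 - 2·x^2 - 30·x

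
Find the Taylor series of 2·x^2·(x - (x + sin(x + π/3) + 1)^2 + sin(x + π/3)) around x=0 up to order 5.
x^5·(-1/6 - 2·(√(3)/2 + 1)^2·(-3·√(3)/(4·(√(3)/2 + 1)^2) - 1/(6·(√(3)/2 + 1)))) + x^4·(-2·(√(3)/2 + 1)^2·(-√(3)/(2·(√(3)/2 + 1)) + 9/(4·(√(3)/2 + 1)^2)) - √(3)/2) + x^3·(-3·√(3) - 3) + x^2·(-2·(√(3)/2 + 1)^2 + √(3))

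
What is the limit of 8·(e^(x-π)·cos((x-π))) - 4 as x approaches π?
Direct substitution at x = π gives 4.

Final answer: 4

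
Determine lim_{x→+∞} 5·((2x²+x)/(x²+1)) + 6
Evaluate the dominant behaviour as x → +∞; each term tends to a finite value or vanishes.
Limit = 16.

Final answer: 16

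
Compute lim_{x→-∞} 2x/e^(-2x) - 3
The quotient is an ∞/∞ indeterminate form as x → -∞.
Compare growth rates of the dominant terms (exponentials ≫ polynomials ≫ logarithms), or apply L'Hôpital's rule; the quotient → 0.
Adding the constant: 0 - 3 = -3. Limit = -3.

Final answer: -3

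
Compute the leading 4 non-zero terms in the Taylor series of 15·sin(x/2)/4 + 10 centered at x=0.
x^5/1024 - 5·x^3/64 + 15·x/8 + 10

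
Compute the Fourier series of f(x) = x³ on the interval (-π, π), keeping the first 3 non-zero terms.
(-12 + 2·π^2)·sin(x) + (3/2 - π^2)·sin(2·x) + (-4/9 + 2·π^2/3)·sin(3·x)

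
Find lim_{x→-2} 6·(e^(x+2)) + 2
Direct substitution at x = -2 gives 8.

Final answer: 8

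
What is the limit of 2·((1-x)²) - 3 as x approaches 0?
Direct substitution at x = 0 gives -1.

Final answer: -1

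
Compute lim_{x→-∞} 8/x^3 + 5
Evaluate the dominant behaviour as x → -∞; each term tends to a finite value or vanishes.
Limit = 5.

Final answer: 5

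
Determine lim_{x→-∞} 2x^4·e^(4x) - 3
The product is a 0·∞ indeterminate form at x → -∞.
Rewrite the product as 2x^4 / e^(-4x) (an ∞/∞ form) and apply L'Hôpital, or use the standard hierarchy e^(4|x|) ≫ |x^4| as x → -∞.
The indeterminate product → 0, so the limit = -3.

Final answer: -3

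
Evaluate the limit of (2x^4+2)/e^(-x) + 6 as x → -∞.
The quotient is an ∞/∞ indeterminate form as x → -∞.
Compare growth rates of the dominant terms (exponentials ≫ polynomials ≫ logarithms), or apply L'Hôpital's rule; the quotient → 0.
Adding the constant: 0 + 6 = 6. Limit = 6.

Final answer: 6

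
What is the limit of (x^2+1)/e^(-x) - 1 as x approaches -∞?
The quotient is an ∞/∞ indeterminate form as x → -∞.
Compare growth rates of the dominant terms (exponentials ≫ polynomials ≫ logarithms), or apply L'Hôpital's rule; the quotient → 0.
Adding the constant: 0 - 1 = -1. Limit = -1.

Final answer: -1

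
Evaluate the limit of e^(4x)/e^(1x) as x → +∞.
This is an ∞/∞ indeterminate form as x → +∞.
Rewrite e^(4x)/e^(1x) = e^((4−1)x) = e^(3x); the exponent coefficient is 3 > 0 so e^(3x) → ∞.
Limit = ∞.

Final answer: ∞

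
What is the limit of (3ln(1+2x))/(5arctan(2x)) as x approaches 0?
Both numerator and denominator → 0 as x → 0; this is a 0/0 indeterminate form.
Expand each to leading order near x = 0: numerator ~ 6·x, denominator ~ 10·x.
The limit of the ratio is 3/5.

Final answer: 3/5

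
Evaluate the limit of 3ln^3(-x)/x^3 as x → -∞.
This is an ∞/∞ indeterminate form as x → -∞.
Compare growth rates of the dominant terms (exponentials ≫ polynomials ≫ logarithms), or apply L'Hôpital's rule; the quotient → 0.
Limit = 0.

Final answer: 0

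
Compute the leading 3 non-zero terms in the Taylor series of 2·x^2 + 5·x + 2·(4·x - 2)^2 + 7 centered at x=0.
34·x^2 - 27·x + 15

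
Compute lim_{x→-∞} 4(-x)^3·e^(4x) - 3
The product is a 0·∞ indeterminate form at x → -∞.
Rewrite the product as 4(-x)^3 / e^(-4x) (an ∞/∞ form) and apply L'Hôpital, or use the standard hierarchy e^(4|x|) ≫ |(-x)^3| as x → -∞.
The indeterminate product → 0, so the limit = -3.

Final answer: -3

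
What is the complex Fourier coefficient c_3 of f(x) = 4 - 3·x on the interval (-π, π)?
Compute the real Fourier coefficients first: a_3 = 0, b_3 = -2.
Then c_3 = (a_3 − i·b_3)/2 = i.

Final answer: i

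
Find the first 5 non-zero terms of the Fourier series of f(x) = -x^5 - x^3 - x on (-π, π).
(-230 - 2·π^4 + 38·π^2)·sin(x) + (-4·π^2 + 7 + π^4)·sin(2·x) + (-2·π^4/3 - 98/81 + 22·π^2/27)·sin(3·x) + (-π^2/8 + 35/64 + π^4/2)·sin(4·x) + (-2·π^4/5 - 2·π^2/25 - 238/625)·sin(5·x)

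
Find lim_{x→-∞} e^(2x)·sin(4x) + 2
Evaluate the dominant behaviour as x → -∞; each term tends to a finite value or vanishes.
Limit = 2.

Final answer: 2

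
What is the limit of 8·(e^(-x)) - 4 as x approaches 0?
Direct substitution at x = 0 gives 4.

Final answer: 4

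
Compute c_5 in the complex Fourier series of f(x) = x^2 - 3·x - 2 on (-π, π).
Compute the real Fourier coefficients first: a_5 = -4/25, b_5 = -6/5.
Then c_5 = (a_5 − i·b_5)/2 = -2/25 + 3·i/5.

Final answer: -2/25 + 3·i/5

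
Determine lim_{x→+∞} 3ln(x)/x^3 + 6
The quotient is an ∞/∞ indeterminate form as x → +∞.
The polynomial denominator x^3 dominates the logarithmic numerator (any positive power of x ≫ ln(x) as x → ∞), so the quotient → 0.
Adding the constant: 0 + 6 = 6. Limit = 6.

Final answer: 6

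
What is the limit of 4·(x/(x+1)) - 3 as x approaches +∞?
Evaluate the dominant behaviour as x → +∞; each term tends to a finite value or vanishes.
Limit = 1.

Final answer: 1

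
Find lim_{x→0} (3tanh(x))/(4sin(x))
Both numerator and denominator → 0 as x → 0; this is a 0/0 indeterminate form.
Expand each to leading order near x = 0: numerator ~ 3·x, denominator ~ 4·x.
The limit of the ratio is 3/4.

Final answer: 3/4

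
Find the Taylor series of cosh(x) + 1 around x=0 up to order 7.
x^6/720 + x^4/24 + x^2/2 + 2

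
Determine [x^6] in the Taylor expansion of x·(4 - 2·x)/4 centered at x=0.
Expand to order 6: x·(4 - 2·x)/4 = -x^2/2 + x + O(x^7).
The coefficient of x^6 is 0.

Final answer: 0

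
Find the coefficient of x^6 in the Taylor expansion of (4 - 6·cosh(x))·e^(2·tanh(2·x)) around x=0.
Expand to order 6: (4 - 6·cosh(x))·e^(2·tanh(2·x)) = 2569·x^6/72 + 171·x^5/5 - 35·x^4/12 - 68·x^3/3 - 19·x^2 - 8·x - 2 + O(x^7).
The coefficient of x^6 is 2569/72.

Final answer: 2569/72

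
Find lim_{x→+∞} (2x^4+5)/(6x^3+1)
This is an ∞/∞ indeterminate form as x → +∞.
Divide numerator and denominator by x^4 and let the lower-order terms vanish; the numerator's degree 4 exceeds the denominator's degree 3, so the quotient diverges.
Limit = ∞.

Final answer: ∞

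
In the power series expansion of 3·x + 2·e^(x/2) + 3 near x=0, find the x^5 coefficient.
Expand to order 5: 3·x + 2·e^(x/2) + 3 = x^5/1920 + x^4/192 + x^3/24 + x^2/4 + 4·x + 5 + O(x^6).
The coefficient of x^5 is 1/1920.

Final answer: 1/1920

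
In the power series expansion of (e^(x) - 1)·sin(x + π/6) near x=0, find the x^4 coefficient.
Expand to order 4: (e^(x) - 1)·sin(x + π/6) = -5·x^4/48 + x^3·(-1/6 + √(3)/4) + x^2·(1/4 + √(3)/2) + x/2 + O(x^5).
The coefficient of x^4 is -5/48.

Final answer: -5/48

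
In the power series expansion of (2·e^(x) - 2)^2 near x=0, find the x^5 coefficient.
Expand to order 5: (2·e^(x) - 2)^2 = x^5 + 7·x^4/3 + 4·x^3 + 4·x^2 + O(x^6).
The coefficient of x^5 is 1.

Final answer: 1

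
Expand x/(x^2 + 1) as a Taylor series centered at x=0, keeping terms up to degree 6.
x^5 - x^3 + x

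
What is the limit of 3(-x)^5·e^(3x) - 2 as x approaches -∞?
The product is a 0·∞ indeterminate form at x → -∞.
Rewrite the product as 3(-x)^5 / e^(-3x) (an ∞/∞ form) and apply L'Hôpital, or use the standard hierarchy e^(3|x|) ≫ |(-x)^5| as x → -∞.
The indeterminate product → 0, so the limit = -2.

Final answer: -2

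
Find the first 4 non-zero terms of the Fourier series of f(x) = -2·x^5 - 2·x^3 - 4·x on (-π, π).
(-464 - 4·π^4 + 76·π^2)·sin(x) + (-8·π^2 + 16 + 2·π^4)·sin(2·x) + (-4·π^4/3 - 304/81 + 44·π^2/27)·sin(3·x) + (-π^2/4 + 67/32 + π^4)·sin(4·x)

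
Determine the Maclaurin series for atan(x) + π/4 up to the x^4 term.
-x^3/3 + x + π/4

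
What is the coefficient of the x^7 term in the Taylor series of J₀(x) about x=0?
Expand to order 7: J₀(x) = -x^6/2304 + x^4/64 - x^2/4 + 1 + O(x^8).
The coefficient of x^7 is 0.

Final answer: 0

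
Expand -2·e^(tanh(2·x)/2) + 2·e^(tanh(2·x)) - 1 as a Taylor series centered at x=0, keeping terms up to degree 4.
-27·x^4/4 - x^3/3 + 3·x^2 + 2·x - 1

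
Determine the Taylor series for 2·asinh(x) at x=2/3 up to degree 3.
2·asinh(2/3) + 6·√(13)·(x - 2/3)/13 - 18·√(13)·(x - 2/3)^2/169 - 9·√(13)·(x - 2/3)^3/2197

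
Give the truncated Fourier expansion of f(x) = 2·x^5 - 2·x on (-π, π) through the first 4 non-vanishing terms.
(-80·π^2 + 4·π^4 + 476)·sin(x) + (-2·π^4 - 13 + 10·π^2)·sin(2·x) + (-80·π^2/27 + 52/81 + 4·π^4/3)·sin(3·x) + (-π^4 + 17/32 + 5·π^2/4)·sin(4·x)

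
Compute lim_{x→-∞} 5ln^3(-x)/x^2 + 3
The quotient is an ∞/∞ indeterminate form as x → -∞.
Compare growth rates of the dominant terms (exponentials ≫ polynomials ≫ logarithms), or apply L'Hôpital's rule; the quotient → 0.
Adding the constant: 0 + 3 = 3. Limit = 3.

Final answer: 3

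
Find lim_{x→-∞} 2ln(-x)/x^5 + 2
The quotient is an ∞/∞ indeterminate form as x → -∞.
Compare growth rates of the dominant terms (exponentials ≫ polynomials ≫ logarithms), or apply L'Hôpital's rule; the quotient → 0.
Adding the constant: 0 + 2 = 2. Limit = 2.

Final answer: 2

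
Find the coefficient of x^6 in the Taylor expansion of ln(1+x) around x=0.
Expand to order 6: ln(1+x) = -x^6/6 + x^5/5 - x^4/4 + x^3/3 - x^2/2 + x + O(x^7).
The coefficient of x^6 is -1/6.

Final answer: -1/6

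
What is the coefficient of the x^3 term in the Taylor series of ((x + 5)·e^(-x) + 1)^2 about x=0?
Expand to order 3: ((x + 5)·e^(-x) + 1)^2 = -16·x^3 + 34·x^2 - 48·x + 36 + O(x^4).
The coefficient of x^3 is -16.

Final answer: -16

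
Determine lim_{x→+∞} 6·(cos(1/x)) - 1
Evaluate the dominant behaviour as x → +∞; each term tends to a finite value or vanishes.
Limit = 5.

Final answer: 5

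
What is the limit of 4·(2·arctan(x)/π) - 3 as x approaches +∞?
Evaluate the dominant behaviour as x → +∞; each term tends to a finite value or vanishes.
Limit = 1.

Final answer: 1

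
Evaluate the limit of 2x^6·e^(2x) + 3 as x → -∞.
The product is a 0·∞ indeterminate form at x → -∞.
Rewrite the product as 2x^6 / e^(-2x) (an ∞/∞ form) and apply L'Hôpital, or use the standard hierarchy e^(2|x|) ≫ |x^6| as x → -∞.
The indeterminate product → 0, so the limit = 3.

Final answer: 3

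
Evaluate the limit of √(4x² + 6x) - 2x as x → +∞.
As x → +∞: multiply by the conjugate to get (6x)/(√(4x²+6x)+2x); the denominator ~ 4x, so the limit is 6/4 = 3/2.
Limit = 3/2.

Final answer: 3/2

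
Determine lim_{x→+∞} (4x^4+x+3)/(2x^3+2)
This is an ∞/∞ indeterminate form as x → +∞.
Divide numerator and denominator by x^4 and let the lower-order terms vanish; the numerator's degree 4 exceeds the denominator's degree 3, so the quotient diverges.
Limit = ∞.

Final answer: ∞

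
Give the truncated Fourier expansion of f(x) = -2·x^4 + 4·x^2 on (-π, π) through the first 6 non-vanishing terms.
(-112 + 16·π^2)·cos(x) + (10 - 4·π^2)·cos(2·x) + (-80/27 + 16·π^2/9)·cos(3·x) + (11/8 - π^2)·cos(4·x) + (-496/625 + 16·π^2/25)·cos(5·x) - 2·π^4/5 + 4·π^2/3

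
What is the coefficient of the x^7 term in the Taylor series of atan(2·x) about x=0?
Expand to order 7: atan(2·x) = -128·x^7/7 + 32·x^5/5 - 8·x^3/3 + 2·x + O(x^8).
The coefficient of x^7 is -128/7.

Final answer: -128/7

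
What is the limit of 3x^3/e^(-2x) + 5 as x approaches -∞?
The quotient is an ∞/∞ indeterminate form as x → -∞.
Compare growth rates of the dominant terms (exponentials ≫ polynomials ≫ logarithms), or apply L'Hôpital's rule; the quotient → 0.
Adding the constant: 0 + 5 = 5. Limit = 5.

Final answer: 5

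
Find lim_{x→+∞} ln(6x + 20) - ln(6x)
This is an ∞ − ∞ indeterminate form.
Combine the logarithms: ln(6x+20) − ln(6x) = ln((6x+20)/(6x)) = ln(1 + 20/(6x)) → ln(1) = 0.
Limit = 0.

Final answer: 0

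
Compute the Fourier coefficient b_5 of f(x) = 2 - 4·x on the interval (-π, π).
b_5 = (1/π) ∫_{-π}^{π} f(x)·sin(5x) dx.
Evaluate the integral (use parity and integration by parts as needed): b_5 = -8/5.

Final answer: -8/5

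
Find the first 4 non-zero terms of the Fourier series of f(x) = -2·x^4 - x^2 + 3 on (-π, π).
(-92 + 16·π^2)·cos(x) + (5 - 4·π^2)·cos(2·x) + (-20/27 + 16·π^2/9)·cos(3·x) - 2·π^4/5 - π^2/3 + 3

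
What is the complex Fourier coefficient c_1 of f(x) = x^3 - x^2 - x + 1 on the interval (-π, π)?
Compute the real Fourier coefficients first: a_1 = 4, b_1 = -14 + 2·π^2.
Then c_1 = (a_1 − i·b_1)/2 = 2 - i·π^2 + 7·i.

Final answer: 2 - i·π^2 + 7·i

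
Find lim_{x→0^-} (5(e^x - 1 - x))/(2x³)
Both numerator and denominator → 0 as x → 0^-; this is a 0/0 indeterminate form.
Expand each to leading order near x = 0: numerator ~ 5·x^2/2, denominator ~ 2·x^3.
The limit of the ratio is -∞.

Final answer: -∞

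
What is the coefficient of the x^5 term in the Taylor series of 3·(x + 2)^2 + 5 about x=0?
Expand to order 5: 3·(x + 2)^2 + 5 = 3·x^2 + 12·x + 17 + O(x^6).
The coefficient of x^5 is 0.

Final answer: 0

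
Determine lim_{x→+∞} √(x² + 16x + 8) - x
This is an ∞ − ∞ indeterminate form.
Multiply and divide by the conjugate √(x²+16x + 8) + x; the x² terms cancel, leaving (16x + 8)/(√(x²+16x + 8)+x) → 16/2 = 8.
Limit = 8.

Final answer: 8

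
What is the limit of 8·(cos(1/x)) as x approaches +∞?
Evaluate the dominant behaviour as x → +∞; each term tends to a finite value or vanishes.
Limit = 8.

Final answer: 8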